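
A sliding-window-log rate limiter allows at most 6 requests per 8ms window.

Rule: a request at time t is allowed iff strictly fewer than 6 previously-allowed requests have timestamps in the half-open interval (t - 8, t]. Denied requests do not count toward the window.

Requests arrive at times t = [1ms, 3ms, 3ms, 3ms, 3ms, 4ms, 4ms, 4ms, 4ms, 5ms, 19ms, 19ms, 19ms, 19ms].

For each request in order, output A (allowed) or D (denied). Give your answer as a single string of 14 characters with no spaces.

Answer: AAAAAADDDDAAAA

Derivation:
Tracking allowed requests in the window:
  req#1 t=1ms: ALLOW
  req#2 t=3ms: ALLOW
  req#3 t=3ms: ALLOW
  req#4 t=3ms: ALLOW
  req#5 t=3ms: ALLOW
  req#6 t=4ms: ALLOW
  req#7 t=4ms: DENY
  req#8 t=4ms: DENY
  req#9 t=4ms: DENY
  req#10 t=5ms: DENY
  req#11 t=19ms: ALLOW
  req#12 t=19ms: ALLOW
  req#13 t=19ms: ALLOW
  req#14 t=19ms: ALLOW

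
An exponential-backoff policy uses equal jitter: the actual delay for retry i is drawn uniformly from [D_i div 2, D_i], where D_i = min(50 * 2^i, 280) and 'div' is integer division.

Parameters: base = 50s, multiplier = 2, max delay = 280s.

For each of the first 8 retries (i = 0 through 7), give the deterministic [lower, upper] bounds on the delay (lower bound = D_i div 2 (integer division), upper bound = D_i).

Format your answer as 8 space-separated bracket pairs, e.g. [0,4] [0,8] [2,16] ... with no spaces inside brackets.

Computing bounds per retry:
  i=0: D_i=min(50*2^0,280)=50, bounds=[25,50]
  i=1: D_i=min(50*2^1,280)=100, bounds=[50,100]
  i=2: D_i=min(50*2^2,280)=200, bounds=[100,200]
  i=3: D_i=min(50*2^3,280)=280, bounds=[140,280]
  i=4: D_i=min(50*2^4,280)=280, bounds=[140,280]
  i=5: D_i=min(50*2^5,280)=280, bounds=[140,280]
  i=6: D_i=min(50*2^6,280)=280, bounds=[140,280]
  i=7: D_i=min(50*2^7,280)=280, bounds=[140,280]

Answer: [25,50] [50,100] [100,200] [140,280] [140,280] [140,280] [140,280] [140,280]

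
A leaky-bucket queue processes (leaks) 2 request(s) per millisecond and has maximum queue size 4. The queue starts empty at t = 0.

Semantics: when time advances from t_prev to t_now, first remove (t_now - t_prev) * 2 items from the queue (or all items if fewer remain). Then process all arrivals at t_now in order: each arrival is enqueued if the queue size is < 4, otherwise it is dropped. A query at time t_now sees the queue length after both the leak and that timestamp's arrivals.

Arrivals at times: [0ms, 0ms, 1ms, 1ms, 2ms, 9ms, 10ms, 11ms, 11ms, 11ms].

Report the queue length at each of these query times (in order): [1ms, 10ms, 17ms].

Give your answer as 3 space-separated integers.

Queue lengths at query times:
  query t=1ms: backlog = 2
  query t=10ms: backlog = 1
  query t=17ms: backlog = 0

Answer: 2 1 0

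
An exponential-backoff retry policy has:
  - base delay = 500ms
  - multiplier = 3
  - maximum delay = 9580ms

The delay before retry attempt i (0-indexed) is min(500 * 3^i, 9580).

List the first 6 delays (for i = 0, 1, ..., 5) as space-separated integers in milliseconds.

Computing each delay:
  i=0: min(500*3^0, 9580) = 500
  i=1: min(500*3^1, 9580) = 1500
  i=2: min(500*3^2, 9580) = 4500
  i=3: min(500*3^3, 9580) = 9580
  i=4: min(500*3^4, 9580) = 9580
  i=5: min(500*3^5, 9580) = 9580

Answer: 500 1500 4500 9580 9580 9580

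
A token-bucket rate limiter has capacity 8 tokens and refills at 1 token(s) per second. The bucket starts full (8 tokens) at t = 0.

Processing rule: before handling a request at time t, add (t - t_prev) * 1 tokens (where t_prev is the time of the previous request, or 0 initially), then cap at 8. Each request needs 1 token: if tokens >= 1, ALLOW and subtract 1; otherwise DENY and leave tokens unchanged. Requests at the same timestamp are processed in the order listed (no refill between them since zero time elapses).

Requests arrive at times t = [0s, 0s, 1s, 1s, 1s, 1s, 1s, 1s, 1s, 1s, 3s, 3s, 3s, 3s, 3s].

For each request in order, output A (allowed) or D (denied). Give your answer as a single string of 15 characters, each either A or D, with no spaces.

Simulating step by step:
  req#1 t=0s: ALLOW
  req#2 t=0s: ALLOW
  req#3 t=1s: ALLOW
  req#4 t=1s: ALLOW
  req#5 t=1s: ALLOW
  req#6 t=1s: ALLOW
  req#7 t=1s: ALLOW
  req#8 t=1s: ALLOW
  req#9 t=1s: ALLOW
  req#10 t=1s: DENY
  req#11 t=3s: ALLOW
  req#12 t=3s: ALLOW
  req#13 t=3s: DENY
  req#14 t=3s: DENY
  req#15 t=3s: DENY

Answer: AAAAAAAAADAADDD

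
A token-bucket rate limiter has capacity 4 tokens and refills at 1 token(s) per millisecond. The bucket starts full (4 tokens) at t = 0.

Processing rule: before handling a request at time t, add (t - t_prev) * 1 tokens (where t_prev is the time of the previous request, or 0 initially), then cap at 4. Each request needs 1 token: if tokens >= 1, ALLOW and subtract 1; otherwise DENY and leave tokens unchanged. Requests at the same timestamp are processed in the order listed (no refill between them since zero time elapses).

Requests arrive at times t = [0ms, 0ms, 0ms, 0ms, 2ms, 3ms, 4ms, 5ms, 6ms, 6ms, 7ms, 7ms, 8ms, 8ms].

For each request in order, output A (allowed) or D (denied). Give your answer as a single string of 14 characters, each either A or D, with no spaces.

Answer: AAAAAAAAAAADAD

Derivation:
Simulating step by step:
  req#1 t=0ms: ALLOW
  req#2 t=0ms: ALLOW
  req#3 t=0ms: ALLOW
  req#4 t=0ms: ALLOW
  req#5 t=2ms: ALLOW
  req#6 t=3ms: ALLOW
  req#7 t=4ms: ALLOW
  req#8 t=5ms: ALLOW
  req#9 t=6ms: ALLOW
  req#10 t=6ms: ALLOW
  req#11 t=7ms: ALLOW
  req#12 t=7ms: DENY
  req#13 t=8ms: ALLOW
  req#14 t=8ms: DENY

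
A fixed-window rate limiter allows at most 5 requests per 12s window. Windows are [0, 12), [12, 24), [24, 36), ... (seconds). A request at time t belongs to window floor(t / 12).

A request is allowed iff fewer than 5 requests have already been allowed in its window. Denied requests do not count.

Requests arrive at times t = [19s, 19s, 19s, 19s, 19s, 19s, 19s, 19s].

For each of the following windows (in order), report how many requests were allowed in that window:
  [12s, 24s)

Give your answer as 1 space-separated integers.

Answer: 5

Derivation:
Processing requests:
  req#1 t=19s (window 1): ALLOW
  req#2 t=19s (window 1): ALLOW
  req#3 t=19s (window 1): ALLOW
  req#4 t=19s (window 1): ALLOW
  req#5 t=19s (window 1): ALLOW
  req#6 t=19s (window 1): DENY
  req#7 t=19s (window 1): DENY
  req#8 t=19s (window 1): DENY

Allowed counts by window: 5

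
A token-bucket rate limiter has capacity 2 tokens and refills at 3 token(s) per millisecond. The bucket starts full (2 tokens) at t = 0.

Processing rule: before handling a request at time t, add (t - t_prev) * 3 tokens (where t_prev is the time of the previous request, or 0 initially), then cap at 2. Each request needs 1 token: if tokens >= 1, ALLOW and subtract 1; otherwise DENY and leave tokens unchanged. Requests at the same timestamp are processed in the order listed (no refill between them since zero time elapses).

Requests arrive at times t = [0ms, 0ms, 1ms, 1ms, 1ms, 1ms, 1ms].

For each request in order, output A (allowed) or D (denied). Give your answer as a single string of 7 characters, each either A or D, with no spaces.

Simulating step by step:
  req#1 t=0ms: ALLOW
  req#2 t=0ms: ALLOW
  req#3 t=1ms: ALLOW
  req#4 t=1ms: ALLOW
  req#5 t=1ms: DENY
  req#6 t=1ms: DENY
  req#7 t=1ms: DENY

Answer: AAAADDD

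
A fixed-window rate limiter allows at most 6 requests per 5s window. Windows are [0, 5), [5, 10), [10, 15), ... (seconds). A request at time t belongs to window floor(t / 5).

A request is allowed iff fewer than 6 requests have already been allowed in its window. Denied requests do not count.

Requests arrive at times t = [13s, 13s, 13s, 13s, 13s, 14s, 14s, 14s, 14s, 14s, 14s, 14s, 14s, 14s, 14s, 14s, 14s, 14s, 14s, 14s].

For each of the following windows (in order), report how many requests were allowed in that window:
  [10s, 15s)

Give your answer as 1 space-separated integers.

Processing requests:
  req#1 t=13s (window 2): ALLOW
  req#2 t=13s (window 2): ALLOW
  req#3 t=13s (window 2): ALLOW
  req#4 t=13s (window 2): ALLOW
  req#5 t=13s (window 2): ALLOW
  req#6 t=14s (window 2): ALLOW
  req#7 t=14s (window 2): DENY
  req#8 t=14s (window 2): DENY
  req#9 t=14s (window 2): DENY
  req#10 t=14s (window 2): DENY
  req#11 t=14s (window 2): DENY
  req#12 t=14s (window 2): DENY
  req#13 t=14s (window 2): DENY
  req#14 t=14s (window 2): DENY
  req#15 t=14s (window 2): DENY
  req#16 t=14s (window 2): DENY
  req#17 t=14s (window 2): DENY
  req#18 t=14s (window 2): DENY
  req#19 t=14s (window 2): DENY
  req#20 t=14s (window 2): DENY

Allowed counts by window: 6

Answer: 6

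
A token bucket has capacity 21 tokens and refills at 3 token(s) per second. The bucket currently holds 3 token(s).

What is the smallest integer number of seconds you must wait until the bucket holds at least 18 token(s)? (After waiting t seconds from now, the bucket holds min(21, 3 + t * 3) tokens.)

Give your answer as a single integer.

Need 3 + t * 3 >= 18, so t >= 15/3.
Smallest integer t = ceil(15/3) = 5.

Answer: 5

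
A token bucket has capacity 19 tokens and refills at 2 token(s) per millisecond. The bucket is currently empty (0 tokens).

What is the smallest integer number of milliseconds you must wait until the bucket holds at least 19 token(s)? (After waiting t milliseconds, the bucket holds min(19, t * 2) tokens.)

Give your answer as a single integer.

Answer: 10

Derivation:
Need t * 2 >= 19, so t >= 19/2.
Smallest integer t = ceil(19/2) = 10.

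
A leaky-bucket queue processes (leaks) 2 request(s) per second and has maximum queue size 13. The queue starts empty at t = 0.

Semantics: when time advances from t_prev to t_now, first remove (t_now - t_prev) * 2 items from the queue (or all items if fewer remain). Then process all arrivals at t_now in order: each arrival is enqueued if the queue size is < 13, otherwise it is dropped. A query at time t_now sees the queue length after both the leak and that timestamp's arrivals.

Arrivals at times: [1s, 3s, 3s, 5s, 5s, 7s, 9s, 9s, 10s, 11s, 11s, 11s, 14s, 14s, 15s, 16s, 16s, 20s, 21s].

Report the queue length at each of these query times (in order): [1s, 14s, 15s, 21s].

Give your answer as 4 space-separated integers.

Queue lengths at query times:
  query t=1s: backlog = 1
  query t=14s: backlog = 2
  query t=15s: backlog = 1
  query t=21s: backlog = 1

Answer: 1 2 1 1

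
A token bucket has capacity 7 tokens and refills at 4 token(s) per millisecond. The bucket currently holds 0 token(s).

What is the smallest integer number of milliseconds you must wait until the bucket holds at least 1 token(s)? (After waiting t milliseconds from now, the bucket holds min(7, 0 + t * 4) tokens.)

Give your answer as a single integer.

Need 0 + t * 4 >= 1, so t >= 1/4.
Smallest integer t = ceil(1/4) = 1.

Answer: 1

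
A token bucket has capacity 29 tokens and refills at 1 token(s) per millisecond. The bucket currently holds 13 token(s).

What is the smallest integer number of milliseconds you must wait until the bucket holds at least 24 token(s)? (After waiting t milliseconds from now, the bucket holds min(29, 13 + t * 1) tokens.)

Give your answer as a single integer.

Need 13 + t * 1 >= 24, so t >= 11/1.
Smallest integer t = ceil(11/1) = 11.

Answer: 11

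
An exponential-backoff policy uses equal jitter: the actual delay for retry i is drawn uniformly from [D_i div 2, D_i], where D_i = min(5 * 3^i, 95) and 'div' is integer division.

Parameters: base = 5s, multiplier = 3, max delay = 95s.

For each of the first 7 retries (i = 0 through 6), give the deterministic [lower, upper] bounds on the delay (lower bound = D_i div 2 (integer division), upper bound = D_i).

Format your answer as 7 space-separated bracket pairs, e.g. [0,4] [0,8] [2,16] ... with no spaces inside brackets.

Answer: [2,5] [7,15] [22,45] [47,95] [47,95] [47,95] [47,95]

Derivation:
Computing bounds per retry:
  i=0: D_i=min(5*3^0,95)=5, bounds=[2,5]
  i=1: D_i=min(5*3^1,95)=15, bounds=[7,15]
  i=2: D_i=min(5*3^2,95)=45, bounds=[22,45]
  i=3: D_i=min(5*3^3,95)=95, bounds=[47,95]
  i=4: D_i=min(5*3^4,95)=95, bounds=[47,95]
  i=5: D_i=min(5*3^5,95)=95, bounds=[47,95]
  i=6: D_i=min(5*3^6,95)=95, bounds=[47,95]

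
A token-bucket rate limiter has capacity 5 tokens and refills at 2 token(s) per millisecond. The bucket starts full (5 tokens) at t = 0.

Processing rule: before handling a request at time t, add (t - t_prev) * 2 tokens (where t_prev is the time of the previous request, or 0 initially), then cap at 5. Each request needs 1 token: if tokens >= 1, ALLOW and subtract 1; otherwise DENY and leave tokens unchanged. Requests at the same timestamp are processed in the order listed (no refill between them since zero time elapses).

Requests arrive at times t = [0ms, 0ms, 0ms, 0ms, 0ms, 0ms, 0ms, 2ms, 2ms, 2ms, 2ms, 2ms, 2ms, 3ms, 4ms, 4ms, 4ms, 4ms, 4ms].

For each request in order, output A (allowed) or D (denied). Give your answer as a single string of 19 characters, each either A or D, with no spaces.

Simulating step by step:
  req#1 t=0ms: ALLOW
  req#2 t=0ms: ALLOW
  req#3 t=0ms: ALLOW
  req#4 t=0ms: ALLOW
  req#5 t=0ms: ALLOW
  req#6 t=0ms: DENY
  req#7 t=0ms: DENY
  req#8 t=2ms: ALLOW
  req#9 t=2ms: ALLOW
  req#10 t=2ms: ALLOW
  req#11 t=2ms: ALLOW
  req#12 t=2ms: DENY
  req#13 t=2ms: DENY
  req#14 t=3ms: ALLOW
  req#15 t=4ms: ALLOW
  req#16 t=4ms: ALLOW
  req#17 t=4ms: ALLOW
  req#18 t=4ms: DENY
  req#19 t=4ms: DENY

Answer: AAAAADDAAAADDAAAADD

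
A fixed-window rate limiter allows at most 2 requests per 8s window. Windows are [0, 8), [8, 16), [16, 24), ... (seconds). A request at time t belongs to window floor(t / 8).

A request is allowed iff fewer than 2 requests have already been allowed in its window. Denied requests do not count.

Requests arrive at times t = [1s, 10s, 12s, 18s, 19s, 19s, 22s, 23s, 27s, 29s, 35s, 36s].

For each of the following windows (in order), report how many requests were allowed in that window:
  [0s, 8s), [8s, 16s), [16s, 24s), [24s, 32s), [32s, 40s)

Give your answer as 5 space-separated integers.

Processing requests:
  req#1 t=1s (window 0): ALLOW
  req#2 t=10s (window 1): ALLOW
  req#3 t=12s (window 1): ALLOW
  req#4 t=18s (window 2): ALLOW
  req#5 t=19s (window 2): ALLOW
  req#6 t=19s (window 2): DENY
  req#7 t=22s (window 2): DENY
  req#8 t=23s (window 2): DENY
  req#9 t=27s (window 3): ALLOW
  req#10 t=29s (window 3): ALLOW
  req#11 t=35s (window 4): ALLOW
  req#12 t=36s (window 4): ALLOW

Allowed counts by window: 1 2 2 2 2

Answer: 1 2 2 2 2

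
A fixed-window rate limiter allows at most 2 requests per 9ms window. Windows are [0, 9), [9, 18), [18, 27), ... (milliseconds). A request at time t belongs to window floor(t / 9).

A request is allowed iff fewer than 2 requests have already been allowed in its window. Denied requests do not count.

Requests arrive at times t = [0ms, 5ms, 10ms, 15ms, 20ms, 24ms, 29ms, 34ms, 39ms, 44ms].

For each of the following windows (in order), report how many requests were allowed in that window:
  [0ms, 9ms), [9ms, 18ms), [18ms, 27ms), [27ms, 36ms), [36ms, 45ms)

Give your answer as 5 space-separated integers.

Answer: 2 2 2 2 2

Derivation:
Processing requests:
  req#1 t=0ms (window 0): ALLOW
  req#2 t=5ms (window 0): ALLOW
  req#3 t=10ms (window 1): ALLOW
  req#4 t=15ms (window 1): ALLOW
  req#5 t=20ms (window 2): ALLOW
  req#6 t=24ms (window 2): ALLOW
  req#7 t=29ms (window 3): ALLOW
  req#8 t=34ms (window 3): ALLOW
  req#9 t=39ms (window 4): ALLOW
  req#10 t=44ms (window 4): ALLOW

Allowed counts by window: 2 2 2 2 2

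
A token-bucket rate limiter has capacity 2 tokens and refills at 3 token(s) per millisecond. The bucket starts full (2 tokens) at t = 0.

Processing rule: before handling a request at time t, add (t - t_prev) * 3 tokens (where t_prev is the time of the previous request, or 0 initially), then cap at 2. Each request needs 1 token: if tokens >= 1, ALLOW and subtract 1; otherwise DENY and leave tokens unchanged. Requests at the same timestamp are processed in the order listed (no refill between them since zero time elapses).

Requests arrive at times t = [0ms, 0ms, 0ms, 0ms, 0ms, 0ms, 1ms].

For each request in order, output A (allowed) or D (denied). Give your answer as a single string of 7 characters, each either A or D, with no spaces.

Answer: AADDDDA

Derivation:
Simulating step by step:
  req#1 t=0ms: ALLOW
  req#2 t=0ms: ALLOW
  req#3 t=0ms: DENY
  req#4 t=0ms: DENY
  req#5 t=0ms: DENY
  req#6 t=0ms: DENY
  req#7 t=1ms: ALLOW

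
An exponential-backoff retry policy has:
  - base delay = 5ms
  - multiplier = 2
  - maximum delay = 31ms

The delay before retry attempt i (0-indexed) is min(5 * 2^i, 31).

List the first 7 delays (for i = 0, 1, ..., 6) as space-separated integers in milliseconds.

Answer: 5 10 20 31 31 31 31

Derivation:
Computing each delay:
  i=0: min(5*2^0, 31) = 5
  i=1: min(5*2^1, 31) = 10
  i=2: min(5*2^2, 31) = 20
  i=3: min(5*2^3, 31) = 31
  i=4: min(5*2^4, 31) = 31
  i=5: min(5*2^5, 31) = 31
  i=6: min(5*2^6, 31) = 31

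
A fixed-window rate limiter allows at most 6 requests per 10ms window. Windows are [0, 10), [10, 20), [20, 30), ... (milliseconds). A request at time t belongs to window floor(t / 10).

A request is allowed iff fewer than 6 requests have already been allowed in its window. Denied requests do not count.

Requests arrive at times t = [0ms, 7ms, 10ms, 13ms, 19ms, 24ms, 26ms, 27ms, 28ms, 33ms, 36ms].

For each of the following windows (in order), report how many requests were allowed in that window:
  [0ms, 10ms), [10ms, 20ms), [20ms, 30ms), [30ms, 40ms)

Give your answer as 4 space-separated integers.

Answer: 2 3 4 2

Derivation:
Processing requests:
  req#1 t=0ms (window 0): ALLOW
  req#2 t=7ms (window 0): ALLOW
  req#3 t=10ms (window 1): ALLOW
  req#4 t=13ms (window 1): ALLOW
  req#5 t=19ms (window 1): ALLOW
  req#6 t=24ms (window 2): ALLOW
  req#7 t=26ms (window 2): ALLOW
  req#8 t=27ms (window 2): ALLOW
  req#9 t=28ms (window 2): ALLOW
  req#10 t=33ms (window 3): ALLOW
  req#11 t=36ms (window 3): ALLOW

Allowed counts by window: 2 3 4 2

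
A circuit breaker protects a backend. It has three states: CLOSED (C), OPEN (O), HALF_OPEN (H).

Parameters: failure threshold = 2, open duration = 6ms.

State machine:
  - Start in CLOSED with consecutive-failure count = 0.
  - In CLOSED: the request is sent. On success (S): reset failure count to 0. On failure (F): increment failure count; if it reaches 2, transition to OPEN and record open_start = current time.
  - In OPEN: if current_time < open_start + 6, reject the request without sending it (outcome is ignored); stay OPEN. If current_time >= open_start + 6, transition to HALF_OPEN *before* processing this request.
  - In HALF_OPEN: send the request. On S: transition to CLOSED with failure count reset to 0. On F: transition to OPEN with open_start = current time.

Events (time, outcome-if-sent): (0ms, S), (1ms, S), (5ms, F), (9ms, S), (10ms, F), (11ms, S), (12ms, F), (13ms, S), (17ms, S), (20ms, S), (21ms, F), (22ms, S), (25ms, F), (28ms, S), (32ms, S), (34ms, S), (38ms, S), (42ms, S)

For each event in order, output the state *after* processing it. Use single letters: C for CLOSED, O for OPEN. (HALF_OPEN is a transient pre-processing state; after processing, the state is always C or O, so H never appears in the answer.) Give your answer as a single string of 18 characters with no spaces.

Answer: CCCCCCCCCCCCCCCCCC

Derivation:
State after each event:
  event#1 t=0ms outcome=S: state=CLOSED
  event#2 t=1ms outcome=S: state=CLOSED
  event#3 t=5ms outcome=F: state=CLOSED
  event#4 t=9ms outcome=S: state=CLOSED
  event#5 t=10ms outcome=F: state=CLOSED
  event#6 t=11ms outcome=S: state=CLOSED
  event#7 t=12ms outcome=F: state=CLOSED
  event#8 t=13ms outcome=S: state=CLOSED
  event#9 t=17ms outcome=S: state=CLOSED
  event#10 t=20ms outcome=S: state=CLOSED
  event#11 t=21ms outcome=F: state=CLOSED
  event#12 t=22ms outcome=S: state=CLOSED
  event#13 t=25ms outcome=F: state=CLOSED
  event#14 t=28ms outcome=S: state=CLOSED
  event#15 t=32ms outcome=S: state=CLOSED
  event#16 t=34ms outcome=S: state=CLOSED
  event#17 t=38ms outcome=S: state=CLOSED
  event#18 t=42ms outcome=S: state=CLOSED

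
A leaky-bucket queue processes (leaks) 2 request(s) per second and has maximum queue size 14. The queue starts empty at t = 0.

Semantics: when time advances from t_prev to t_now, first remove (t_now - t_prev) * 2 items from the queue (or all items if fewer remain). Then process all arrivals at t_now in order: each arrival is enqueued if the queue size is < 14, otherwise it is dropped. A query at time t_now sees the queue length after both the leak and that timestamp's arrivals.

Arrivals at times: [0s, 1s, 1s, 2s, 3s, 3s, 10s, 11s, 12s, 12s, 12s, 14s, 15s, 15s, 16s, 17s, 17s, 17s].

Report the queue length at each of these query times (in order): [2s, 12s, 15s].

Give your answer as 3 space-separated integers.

Answer: 1 3 2

Derivation:
Queue lengths at query times:
  query t=2s: backlog = 1
  query t=12s: backlog = 3
  query t=15s: backlog = 2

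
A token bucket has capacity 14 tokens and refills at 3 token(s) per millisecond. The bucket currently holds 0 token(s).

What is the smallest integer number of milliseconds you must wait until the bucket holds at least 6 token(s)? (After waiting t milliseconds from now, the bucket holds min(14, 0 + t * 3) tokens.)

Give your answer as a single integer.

Need 0 + t * 3 >= 6, so t >= 6/3.
Smallest integer t = ceil(6/3) = 2.

Answer: 2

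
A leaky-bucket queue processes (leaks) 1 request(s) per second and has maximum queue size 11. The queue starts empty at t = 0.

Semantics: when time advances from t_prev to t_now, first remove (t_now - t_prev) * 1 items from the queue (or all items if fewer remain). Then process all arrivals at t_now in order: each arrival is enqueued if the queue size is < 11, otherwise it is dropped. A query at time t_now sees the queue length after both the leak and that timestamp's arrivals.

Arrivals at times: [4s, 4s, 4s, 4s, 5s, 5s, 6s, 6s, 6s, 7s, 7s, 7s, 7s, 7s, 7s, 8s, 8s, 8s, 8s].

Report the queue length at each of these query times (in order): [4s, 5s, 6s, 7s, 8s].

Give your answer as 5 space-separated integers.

Queue lengths at query times:
  query t=4s: backlog = 4
  query t=5s: backlog = 5
  query t=6s: backlog = 7
  query t=7s: backlog = 11
  query t=8s: backlog = 11

Answer: 4 5 7 11 11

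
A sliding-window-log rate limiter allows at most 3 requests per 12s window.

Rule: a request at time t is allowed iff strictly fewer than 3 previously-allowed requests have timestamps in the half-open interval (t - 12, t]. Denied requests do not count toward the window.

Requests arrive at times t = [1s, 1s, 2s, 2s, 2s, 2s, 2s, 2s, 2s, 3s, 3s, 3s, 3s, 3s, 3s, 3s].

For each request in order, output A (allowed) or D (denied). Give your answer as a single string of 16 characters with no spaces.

Tracking allowed requests in the window:
  req#1 t=1s: ALLOW
  req#2 t=1s: ALLOW
  req#3 t=2s: ALLOW
  req#4 t=2s: DENY
  req#5 t=2s: DENY
  req#6 t=2s: DENY
  req#7 t=2s: DENY
  req#8 t=2s: DENY
  req#9 t=2s: DENY
  req#10 t=3s: DENY
  req#11 t=3s: DENY
  req#12 t=3s: DENY
  req#13 t=3s: DENY
  req#14 t=3s: DENY
  req#15 t=3s: DENY
  req#16 t=3s: DENY

Answer: AAADDDDDDDDDDDDD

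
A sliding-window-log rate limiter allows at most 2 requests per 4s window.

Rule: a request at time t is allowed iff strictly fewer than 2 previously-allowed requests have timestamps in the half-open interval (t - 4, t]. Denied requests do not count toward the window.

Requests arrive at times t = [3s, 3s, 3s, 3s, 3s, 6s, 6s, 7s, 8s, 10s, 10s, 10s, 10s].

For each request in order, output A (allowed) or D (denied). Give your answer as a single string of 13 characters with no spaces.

Answer: AADDDDDAADDDD

Derivation:
Tracking allowed requests in the window:
  req#1 t=3s: ALLOW
  req#2 t=3s: ALLOW
  req#3 t=3s: DENY
  req#4 t=3s: DENY
  req#5 t=3s: DENY
  req#6 t=6s: DENY
  req#7 t=6s: DENY
  req#8 t=7s: ALLOW
  req#9 t=8s: ALLOW
  req#10 t=10s: DENY
  req#11 t=10s: DENY
  req#12 t=10s: DENY
  req#13 t=10s: DENY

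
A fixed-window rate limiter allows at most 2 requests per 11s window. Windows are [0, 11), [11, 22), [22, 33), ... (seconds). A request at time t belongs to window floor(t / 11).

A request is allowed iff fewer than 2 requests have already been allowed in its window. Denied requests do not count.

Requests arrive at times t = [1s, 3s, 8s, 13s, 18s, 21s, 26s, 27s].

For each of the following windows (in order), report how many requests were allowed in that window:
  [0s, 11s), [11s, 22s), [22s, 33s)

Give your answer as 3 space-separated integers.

Answer: 2 2 2

Derivation:
Processing requests:
  req#1 t=1s (window 0): ALLOW
  req#2 t=3s (window 0): ALLOW
  req#3 t=8s (window 0): DENY
  req#4 t=13s (window 1): ALLOW
  req#5 t=18s (window 1): ALLOW
  req#6 t=21s (window 1): DENY
  req#7 t=26s (window 2): ALLOW
  req#8 t=27s (window 2): ALLOW

Allowed counts by window: 2 2 2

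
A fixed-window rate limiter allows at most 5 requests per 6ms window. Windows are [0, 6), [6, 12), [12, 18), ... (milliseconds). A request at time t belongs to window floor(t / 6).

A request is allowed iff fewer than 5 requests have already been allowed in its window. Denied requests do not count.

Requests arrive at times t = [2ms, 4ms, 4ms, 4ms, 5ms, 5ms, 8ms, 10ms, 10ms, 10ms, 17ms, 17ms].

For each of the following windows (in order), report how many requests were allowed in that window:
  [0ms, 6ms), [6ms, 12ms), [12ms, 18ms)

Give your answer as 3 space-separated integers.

Answer: 5 4 2

Derivation:
Processing requests:
  req#1 t=2ms (window 0): ALLOW
  req#2 t=4ms (window 0): ALLOW
  req#3 t=4ms (window 0): ALLOW
  req#4 t=4ms (window 0): ALLOW
  req#5 t=5ms (window 0): ALLOW
  req#6 t=5ms (window 0): DENY
  req#7 t=8ms (window 1): ALLOW
  req#8 t=10ms (window 1): ALLOW
  req#9 t=10ms (window 1): ALLOW
  req#10 t=10ms (window 1): ALLOW
  req#11 t=17ms (window 2): ALLOW
  req#12 t=17ms (window 2): ALLOW

Allowed counts by window: 5 4 2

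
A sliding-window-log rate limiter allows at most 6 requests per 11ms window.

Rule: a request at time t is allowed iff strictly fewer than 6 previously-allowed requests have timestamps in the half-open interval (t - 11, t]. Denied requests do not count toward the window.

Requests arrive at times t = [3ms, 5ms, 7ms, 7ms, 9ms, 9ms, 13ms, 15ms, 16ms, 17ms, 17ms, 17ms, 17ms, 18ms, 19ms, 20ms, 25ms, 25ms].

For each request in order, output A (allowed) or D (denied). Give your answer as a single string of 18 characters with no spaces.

Answer: AAAAAADAADDDDAAAAD

Derivation:
Tracking allowed requests in the window:
  req#1 t=3ms: ALLOW
  req#2 t=5ms: ALLOW
  req#3 t=7ms: ALLOW
  req#4 t=7ms: ALLOW
  req#5 t=9ms: ALLOW
  req#6 t=9ms: ALLOW
  req#7 t=13ms: DENY
  req#8 t=15ms: ALLOW
  req#9 t=16ms: ALLOW
  req#10 t=17ms: DENY
  req#11 t=17ms: DENY
  req#12 t=17ms: DENY
  req#13 t=17ms: DENY
  req#14 t=18ms: ALLOW
  req#15 t=19ms: ALLOW
  req#16 t=20ms: ALLOW
  req#17 t=25ms: ALLOW
  req#18 t=25ms: DENY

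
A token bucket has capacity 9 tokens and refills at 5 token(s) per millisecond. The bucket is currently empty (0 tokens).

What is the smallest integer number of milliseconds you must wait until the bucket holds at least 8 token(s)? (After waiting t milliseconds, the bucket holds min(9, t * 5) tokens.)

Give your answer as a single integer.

Answer: 2

Derivation:
Need t * 5 >= 8, so t >= 8/5.
Smallest integer t = ceil(8/5) = 2.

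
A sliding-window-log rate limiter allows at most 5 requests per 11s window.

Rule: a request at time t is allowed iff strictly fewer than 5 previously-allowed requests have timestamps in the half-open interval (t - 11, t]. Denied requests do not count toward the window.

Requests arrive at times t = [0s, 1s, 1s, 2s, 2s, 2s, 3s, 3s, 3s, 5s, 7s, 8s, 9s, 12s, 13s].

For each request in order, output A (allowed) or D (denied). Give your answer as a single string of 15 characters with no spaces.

Tracking allowed requests in the window:
  req#1 t=0s: ALLOW
  req#2 t=1s: ALLOW
  req#3 t=1s: ALLOW
  req#4 t=2s: ALLOW
  req#5 t=2s: ALLOW
  req#6 t=2s: DENY
  req#7 t=3s: DENY
  req#8 t=3s: DENY
  req#9 t=3s: DENY
  req#10 t=5s: DENY
  req#11 t=7s: DENY
  req#12 t=8s: DENY
  req#13 t=9s: DENY
  req#14 t=12s: ALLOW
  req#15 t=13s: ALLOW

Answer: AAAAADDDDDDDDAA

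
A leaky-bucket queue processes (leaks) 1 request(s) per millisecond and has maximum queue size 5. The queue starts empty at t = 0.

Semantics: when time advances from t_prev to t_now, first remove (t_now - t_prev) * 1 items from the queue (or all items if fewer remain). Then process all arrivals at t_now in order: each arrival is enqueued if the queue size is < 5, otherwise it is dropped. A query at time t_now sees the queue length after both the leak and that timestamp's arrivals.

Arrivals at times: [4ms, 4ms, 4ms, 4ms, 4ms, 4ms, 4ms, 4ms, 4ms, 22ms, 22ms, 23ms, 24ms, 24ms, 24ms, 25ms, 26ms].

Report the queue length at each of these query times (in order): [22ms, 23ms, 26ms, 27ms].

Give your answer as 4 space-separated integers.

Answer: 2 2 4 3

Derivation:
Queue lengths at query times:
  query t=22ms: backlog = 2
  query t=23ms: backlog = 2
  query t=26ms: backlog = 4
  query t=27ms: backlog = 3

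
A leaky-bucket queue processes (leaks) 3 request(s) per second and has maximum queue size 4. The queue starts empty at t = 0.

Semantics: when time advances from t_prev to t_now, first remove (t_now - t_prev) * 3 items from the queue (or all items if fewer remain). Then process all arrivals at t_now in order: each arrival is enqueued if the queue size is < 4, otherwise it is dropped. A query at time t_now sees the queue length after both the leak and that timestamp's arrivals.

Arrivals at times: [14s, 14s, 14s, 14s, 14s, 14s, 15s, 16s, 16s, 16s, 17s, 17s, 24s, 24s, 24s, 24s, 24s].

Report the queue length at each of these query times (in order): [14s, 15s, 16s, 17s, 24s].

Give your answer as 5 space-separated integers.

Queue lengths at query times:
  query t=14s: backlog = 4
  query t=15s: backlog = 2
  query t=16s: backlog = 3
  query t=17s: backlog = 2
  query t=24s: backlog = 4

Answer: 4 2 3 2 4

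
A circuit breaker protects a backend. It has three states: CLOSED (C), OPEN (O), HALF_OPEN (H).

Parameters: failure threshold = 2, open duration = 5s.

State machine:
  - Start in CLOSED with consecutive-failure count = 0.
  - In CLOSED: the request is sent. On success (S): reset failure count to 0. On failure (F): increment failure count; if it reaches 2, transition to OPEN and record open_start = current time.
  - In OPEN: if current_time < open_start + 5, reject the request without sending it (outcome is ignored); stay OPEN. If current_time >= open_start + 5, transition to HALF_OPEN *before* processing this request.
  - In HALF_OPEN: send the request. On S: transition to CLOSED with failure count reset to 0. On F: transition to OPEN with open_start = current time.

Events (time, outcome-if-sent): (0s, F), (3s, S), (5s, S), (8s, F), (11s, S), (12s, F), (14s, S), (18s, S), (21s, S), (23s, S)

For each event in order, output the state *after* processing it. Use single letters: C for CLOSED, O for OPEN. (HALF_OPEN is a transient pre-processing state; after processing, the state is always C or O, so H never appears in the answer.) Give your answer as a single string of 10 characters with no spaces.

Answer: CCCCCCCCCC

Derivation:
State after each event:
  event#1 t=0s outcome=F: state=CLOSED
  event#2 t=3s outcome=S: state=CLOSED
  event#3 t=5s outcome=S: state=CLOSED
  event#4 t=8s outcome=F: state=CLOSED
  event#5 t=11s outcome=S: state=CLOSED
  event#6 t=12s outcome=F: state=CLOSED
  event#7 t=14s outcome=S: state=CLOSED
  event#8 t=18s outcome=S: state=CLOSED
  event#9 t=21s outcome=S: state=CLOSED
  event#10 t=23s outcome=S: state=CLOSED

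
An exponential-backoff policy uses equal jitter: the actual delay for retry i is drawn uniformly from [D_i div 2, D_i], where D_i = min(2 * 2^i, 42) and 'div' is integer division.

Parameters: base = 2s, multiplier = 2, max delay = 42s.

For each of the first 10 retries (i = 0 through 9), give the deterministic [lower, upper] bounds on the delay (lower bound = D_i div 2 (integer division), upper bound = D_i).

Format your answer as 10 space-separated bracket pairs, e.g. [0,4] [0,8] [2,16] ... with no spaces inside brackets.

Computing bounds per retry:
  i=0: D_i=min(2*2^0,42)=2, bounds=[1,2]
  i=1: D_i=min(2*2^1,42)=4, bounds=[2,4]
  i=2: D_i=min(2*2^2,42)=8, bounds=[4,8]
  i=3: D_i=min(2*2^3,42)=16, bounds=[8,16]
  i=4: D_i=min(2*2^4,42)=32, bounds=[16,32]
  i=5: D_i=min(2*2^5,42)=42, bounds=[21,42]
  i=6: D_i=min(2*2^6,42)=42, bounds=[21,42]
  i=7: D_i=min(2*2^7,42)=42, bounds=[21,42]
  i=8: D_i=min(2*2^8,42)=42, bounds=[21,42]
  i=9: D_i=min(2*2^9,42)=42, bounds=[21,42]

Answer: [1,2] [2,4] [4,8] [8,16] [16,32] [21,42] [21,42] [21,42] [21,42] [21,42]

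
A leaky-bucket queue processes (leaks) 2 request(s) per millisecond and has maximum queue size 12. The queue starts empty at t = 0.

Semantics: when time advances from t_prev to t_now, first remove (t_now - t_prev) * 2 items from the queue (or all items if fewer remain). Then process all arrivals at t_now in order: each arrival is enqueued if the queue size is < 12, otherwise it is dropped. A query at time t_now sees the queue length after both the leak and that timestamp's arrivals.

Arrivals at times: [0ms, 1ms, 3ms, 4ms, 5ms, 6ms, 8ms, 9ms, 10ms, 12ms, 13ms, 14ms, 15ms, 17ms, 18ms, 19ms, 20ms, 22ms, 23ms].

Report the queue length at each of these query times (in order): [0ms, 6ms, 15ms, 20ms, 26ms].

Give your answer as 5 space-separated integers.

Queue lengths at query times:
  query t=0ms: backlog = 1
  query t=6ms: backlog = 1
  query t=15ms: backlog = 1
  query t=20ms: backlog = 1
  query t=26ms: backlog = 0

Answer: 1 1 1 1 0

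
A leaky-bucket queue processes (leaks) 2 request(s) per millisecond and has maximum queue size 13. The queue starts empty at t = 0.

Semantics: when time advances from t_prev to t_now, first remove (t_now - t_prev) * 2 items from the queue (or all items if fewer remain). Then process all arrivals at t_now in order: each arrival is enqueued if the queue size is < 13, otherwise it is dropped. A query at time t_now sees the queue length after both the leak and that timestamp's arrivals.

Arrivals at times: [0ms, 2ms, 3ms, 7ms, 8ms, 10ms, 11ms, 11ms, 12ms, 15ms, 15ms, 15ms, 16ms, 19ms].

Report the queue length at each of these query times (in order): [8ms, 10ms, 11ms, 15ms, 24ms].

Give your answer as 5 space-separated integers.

Answer: 1 1 2 3 0

Derivation:
Queue lengths at query times:
  query t=8ms: backlog = 1
  query t=10ms: backlog = 1
  query t=11ms: backlog = 2
  query t=15ms: backlog = 3
  query t=24ms: backlog = 0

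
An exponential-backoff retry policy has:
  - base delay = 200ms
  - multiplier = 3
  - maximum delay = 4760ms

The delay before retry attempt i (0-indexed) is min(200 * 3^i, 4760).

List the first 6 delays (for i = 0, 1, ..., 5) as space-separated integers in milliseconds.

Answer: 200 600 1800 4760 4760 4760

Derivation:
Computing each delay:
  i=0: min(200*3^0, 4760) = 200
  i=1: min(200*3^1, 4760) = 600
  i=2: min(200*3^2, 4760) = 1800
  i=3: min(200*3^3, 4760) = 4760
  i=4: min(200*3^4, 4760) = 4760
  i=5: min(200*3^5, 4760) = 4760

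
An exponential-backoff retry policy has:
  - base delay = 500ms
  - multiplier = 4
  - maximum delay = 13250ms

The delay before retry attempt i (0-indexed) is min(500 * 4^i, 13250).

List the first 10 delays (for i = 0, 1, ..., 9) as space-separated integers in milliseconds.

Computing each delay:
  i=0: min(500*4^0, 13250) = 500
  i=1: min(500*4^1, 13250) = 2000
  i=2: min(500*4^2, 13250) = 8000
  i=3: min(500*4^3, 13250) = 13250
  i=4: min(500*4^4, 13250) = 13250
  i=5: min(500*4^5, 13250) = 13250
  i=6: min(500*4^6, 13250) = 13250
  i=7: min(500*4^7, 13250) = 13250
  i=8: min(500*4^8, 13250) = 13250
  i=9: min(500*4^9, 13250) = 13250

Answer: 500 2000 8000 13250 13250 13250 13250 13250 13250 13250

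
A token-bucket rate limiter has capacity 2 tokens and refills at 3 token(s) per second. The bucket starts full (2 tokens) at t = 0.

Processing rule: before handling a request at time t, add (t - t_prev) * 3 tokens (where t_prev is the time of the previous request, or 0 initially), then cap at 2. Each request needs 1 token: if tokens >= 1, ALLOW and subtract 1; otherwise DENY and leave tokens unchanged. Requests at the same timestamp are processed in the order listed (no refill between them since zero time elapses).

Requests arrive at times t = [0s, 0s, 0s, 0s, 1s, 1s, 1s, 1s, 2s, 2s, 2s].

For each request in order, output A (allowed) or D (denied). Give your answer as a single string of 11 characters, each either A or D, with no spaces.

Simulating step by step:
  req#1 t=0s: ALLOW
  req#2 t=0s: ALLOW
  req#3 t=0s: DENY
  req#4 t=0s: DENY
  req#5 t=1s: ALLOW
  req#6 t=1s: ALLOW
  req#7 t=1s: DENY
  req#8 t=1s: DENY
  req#9 t=2s: ALLOW
  req#10 t=2s: ALLOW
  req#11 t=2s: DENY

Answer: AADDAADDAAD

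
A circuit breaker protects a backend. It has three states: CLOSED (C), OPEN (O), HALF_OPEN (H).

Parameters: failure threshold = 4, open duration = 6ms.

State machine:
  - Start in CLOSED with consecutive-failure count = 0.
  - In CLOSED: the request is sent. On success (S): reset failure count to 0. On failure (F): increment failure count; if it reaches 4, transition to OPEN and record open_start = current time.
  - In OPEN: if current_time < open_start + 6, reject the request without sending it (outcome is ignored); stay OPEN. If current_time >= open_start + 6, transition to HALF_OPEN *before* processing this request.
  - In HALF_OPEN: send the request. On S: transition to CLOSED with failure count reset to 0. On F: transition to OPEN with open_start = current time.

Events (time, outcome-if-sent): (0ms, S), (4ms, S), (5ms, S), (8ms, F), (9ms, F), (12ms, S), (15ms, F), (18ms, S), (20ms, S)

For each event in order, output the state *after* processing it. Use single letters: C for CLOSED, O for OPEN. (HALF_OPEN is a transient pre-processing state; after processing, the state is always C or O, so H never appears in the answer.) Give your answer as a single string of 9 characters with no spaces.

State after each event:
  event#1 t=0ms outcome=S: state=CLOSED
  event#2 t=4ms outcome=S: state=CLOSED
  event#3 t=5ms outcome=S: state=CLOSED
  event#4 t=8ms outcome=F: state=CLOSED
  event#5 t=9ms outcome=F: state=CLOSED
  event#6 t=12ms outcome=S: state=CLOSED
  event#7 t=15ms outcome=F: state=CLOSED
  event#8 t=18ms outcome=S: state=CLOSED
  event#9 t=20ms outcome=S: state=CLOSED

Answer: CCCCCCCCC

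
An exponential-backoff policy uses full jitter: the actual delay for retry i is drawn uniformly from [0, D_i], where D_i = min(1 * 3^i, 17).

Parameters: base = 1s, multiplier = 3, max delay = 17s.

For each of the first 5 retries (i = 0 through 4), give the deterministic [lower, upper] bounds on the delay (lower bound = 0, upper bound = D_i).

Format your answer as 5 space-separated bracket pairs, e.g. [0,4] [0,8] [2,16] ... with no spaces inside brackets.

Computing bounds per retry:
  i=0: D_i=min(1*3^0,17)=1, bounds=[0,1]
  i=1: D_i=min(1*3^1,17)=3, bounds=[0,3]
  i=2: D_i=min(1*3^2,17)=9, bounds=[0,9]
  i=3: D_i=min(1*3^3,17)=17, bounds=[0,17]
  i=4: D_i=min(1*3^4,17)=17, bounds=[0,17]

Answer: [0,1] [0,3] [0,9] [0,17] [0,17]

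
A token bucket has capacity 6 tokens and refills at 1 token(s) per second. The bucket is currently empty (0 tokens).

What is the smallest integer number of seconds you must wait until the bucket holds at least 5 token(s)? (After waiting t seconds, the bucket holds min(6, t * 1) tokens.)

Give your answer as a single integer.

Answer: 5

Derivation:
Need t * 1 >= 5, so t >= 5/1.
Smallest integer t = ceil(5/1) = 5.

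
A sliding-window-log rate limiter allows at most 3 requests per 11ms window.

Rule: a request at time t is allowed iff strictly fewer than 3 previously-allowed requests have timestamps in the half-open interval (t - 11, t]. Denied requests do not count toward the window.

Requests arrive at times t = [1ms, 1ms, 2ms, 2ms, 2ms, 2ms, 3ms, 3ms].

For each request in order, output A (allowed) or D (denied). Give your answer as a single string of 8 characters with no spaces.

Tracking allowed requests in the window:
  req#1 t=1ms: ALLOW
  req#2 t=1ms: ALLOW
  req#3 t=2ms: ALLOW
  req#4 t=2ms: DENY
  req#5 t=2ms: DENY
  req#6 t=2ms: DENY
  req#7 t=3ms: DENY
  req#8 t=3ms: DENY

Answer: AAADDDDD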